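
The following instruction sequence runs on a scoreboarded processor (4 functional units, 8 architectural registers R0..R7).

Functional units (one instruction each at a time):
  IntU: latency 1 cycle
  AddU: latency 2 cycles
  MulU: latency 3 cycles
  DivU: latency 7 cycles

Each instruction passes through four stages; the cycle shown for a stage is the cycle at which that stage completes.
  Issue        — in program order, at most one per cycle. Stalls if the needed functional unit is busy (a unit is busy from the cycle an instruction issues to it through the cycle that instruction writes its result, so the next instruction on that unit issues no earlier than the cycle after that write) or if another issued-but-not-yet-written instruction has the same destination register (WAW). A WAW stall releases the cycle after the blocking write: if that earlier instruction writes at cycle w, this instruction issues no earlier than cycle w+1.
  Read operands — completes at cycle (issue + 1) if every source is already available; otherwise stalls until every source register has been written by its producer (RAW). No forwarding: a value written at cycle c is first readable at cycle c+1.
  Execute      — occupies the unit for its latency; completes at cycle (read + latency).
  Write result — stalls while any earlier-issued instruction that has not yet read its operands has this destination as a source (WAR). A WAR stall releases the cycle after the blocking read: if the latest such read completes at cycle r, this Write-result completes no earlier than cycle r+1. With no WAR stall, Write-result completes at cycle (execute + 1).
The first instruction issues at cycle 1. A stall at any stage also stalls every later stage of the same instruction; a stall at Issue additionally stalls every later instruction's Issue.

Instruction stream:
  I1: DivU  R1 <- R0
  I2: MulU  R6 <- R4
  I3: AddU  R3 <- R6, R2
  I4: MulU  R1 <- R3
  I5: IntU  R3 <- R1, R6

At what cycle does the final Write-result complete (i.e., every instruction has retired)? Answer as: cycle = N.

I1: IS=1 RO=2 EX=9 WR=10
I2: IS=2 RO=3 EX=6 WR=7
I3: IS=3 RO=8 EX=10 WR=11  [RAW R6: wait I2 write@7]
I4: IS=11 RO=12 EX=15 WR=16  [WAW R1: wait I1 write@10]
I5: IS=12 RO=17 EX=18 WR=19  [RAW R1: wait I4 write@16]

cycle = 19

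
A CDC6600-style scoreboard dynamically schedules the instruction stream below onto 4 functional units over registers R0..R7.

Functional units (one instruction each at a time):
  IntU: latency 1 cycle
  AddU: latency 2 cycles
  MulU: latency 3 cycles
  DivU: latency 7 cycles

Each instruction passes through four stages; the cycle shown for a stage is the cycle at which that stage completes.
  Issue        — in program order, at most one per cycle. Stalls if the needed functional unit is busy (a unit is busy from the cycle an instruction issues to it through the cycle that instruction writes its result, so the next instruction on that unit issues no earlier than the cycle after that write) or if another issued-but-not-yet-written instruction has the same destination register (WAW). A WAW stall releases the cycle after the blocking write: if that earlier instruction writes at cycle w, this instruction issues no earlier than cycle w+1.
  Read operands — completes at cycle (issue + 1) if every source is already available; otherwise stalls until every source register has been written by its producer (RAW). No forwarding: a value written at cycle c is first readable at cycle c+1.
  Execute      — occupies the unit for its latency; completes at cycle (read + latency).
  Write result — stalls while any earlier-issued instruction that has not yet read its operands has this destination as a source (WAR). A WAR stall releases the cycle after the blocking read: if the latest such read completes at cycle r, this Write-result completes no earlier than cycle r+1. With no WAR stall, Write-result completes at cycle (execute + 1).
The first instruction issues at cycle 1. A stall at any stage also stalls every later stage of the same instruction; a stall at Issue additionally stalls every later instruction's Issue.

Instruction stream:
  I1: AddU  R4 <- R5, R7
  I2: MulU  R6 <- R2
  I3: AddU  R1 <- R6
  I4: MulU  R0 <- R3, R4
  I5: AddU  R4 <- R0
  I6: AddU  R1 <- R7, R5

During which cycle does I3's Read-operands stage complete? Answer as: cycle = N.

[1] I1 dispatched to AddU
[2] I1 operands ready | I2 dispatched to MulU
[3] I2 operands ready
[4] I1 complete
[5] R4←I1
[6] I2 complete | I3 dispatched to AddU
[7] R6←I2
[8] I3 operands ready | I4 dispatched to MulU
[9] I4 operands ready
[10] I3 complete
[11] R1←I3
[12] I4 complete | I5 dispatched to AddU
[13] R0←I4
[14] I5 operands ready
[16] I5 complete
[17] R4←I5
[18] I6 dispatched to AddU
[19] I6 operands ready
[21] I6 complete
[22] R1←I6

cycle = 8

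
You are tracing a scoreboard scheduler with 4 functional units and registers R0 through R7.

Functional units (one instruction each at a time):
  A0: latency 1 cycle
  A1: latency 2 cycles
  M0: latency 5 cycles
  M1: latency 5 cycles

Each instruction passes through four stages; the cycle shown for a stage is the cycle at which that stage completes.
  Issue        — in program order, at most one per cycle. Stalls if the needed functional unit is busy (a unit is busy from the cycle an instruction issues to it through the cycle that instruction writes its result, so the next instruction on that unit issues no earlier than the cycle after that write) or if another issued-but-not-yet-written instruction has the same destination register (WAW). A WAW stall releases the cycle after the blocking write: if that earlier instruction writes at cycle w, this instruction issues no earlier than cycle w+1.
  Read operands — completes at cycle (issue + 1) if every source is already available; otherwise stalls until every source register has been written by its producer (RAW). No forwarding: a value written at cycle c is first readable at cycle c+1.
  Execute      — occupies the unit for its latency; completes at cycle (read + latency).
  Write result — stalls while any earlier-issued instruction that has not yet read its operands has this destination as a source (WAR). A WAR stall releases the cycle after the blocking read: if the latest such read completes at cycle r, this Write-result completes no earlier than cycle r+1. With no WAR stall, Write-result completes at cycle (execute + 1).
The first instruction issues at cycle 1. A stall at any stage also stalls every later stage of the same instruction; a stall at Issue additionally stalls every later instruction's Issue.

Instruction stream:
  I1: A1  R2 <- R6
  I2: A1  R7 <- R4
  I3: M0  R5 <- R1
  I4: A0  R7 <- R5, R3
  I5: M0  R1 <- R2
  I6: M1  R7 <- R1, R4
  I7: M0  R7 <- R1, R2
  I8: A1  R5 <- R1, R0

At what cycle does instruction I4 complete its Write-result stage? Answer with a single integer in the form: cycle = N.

cycle = 17

I1 -> (1, 2, 4, 5)
I2 -> (6, 7, 9, 10)  // struct: A1 busy until I1 writes@5
I3 -> (7, 8, 13, 14)
I4 -> (11, 15, 16, 17)  // WAW R7: wait I2 write@10, RAW R5: wait I3 write@14
I5 -> (15, 16, 21, 22)  // struct: M0 busy until I3 writes@14
I6 -> (18, 23, 28, 29)  // WAW R7: wait I4 write@17, RAW R1: wait I5 write@22
I7 -> (30, 31, 36, 37)  // WAW R7: wait I6 write@29
I8 -> (31, 32, 34, 35)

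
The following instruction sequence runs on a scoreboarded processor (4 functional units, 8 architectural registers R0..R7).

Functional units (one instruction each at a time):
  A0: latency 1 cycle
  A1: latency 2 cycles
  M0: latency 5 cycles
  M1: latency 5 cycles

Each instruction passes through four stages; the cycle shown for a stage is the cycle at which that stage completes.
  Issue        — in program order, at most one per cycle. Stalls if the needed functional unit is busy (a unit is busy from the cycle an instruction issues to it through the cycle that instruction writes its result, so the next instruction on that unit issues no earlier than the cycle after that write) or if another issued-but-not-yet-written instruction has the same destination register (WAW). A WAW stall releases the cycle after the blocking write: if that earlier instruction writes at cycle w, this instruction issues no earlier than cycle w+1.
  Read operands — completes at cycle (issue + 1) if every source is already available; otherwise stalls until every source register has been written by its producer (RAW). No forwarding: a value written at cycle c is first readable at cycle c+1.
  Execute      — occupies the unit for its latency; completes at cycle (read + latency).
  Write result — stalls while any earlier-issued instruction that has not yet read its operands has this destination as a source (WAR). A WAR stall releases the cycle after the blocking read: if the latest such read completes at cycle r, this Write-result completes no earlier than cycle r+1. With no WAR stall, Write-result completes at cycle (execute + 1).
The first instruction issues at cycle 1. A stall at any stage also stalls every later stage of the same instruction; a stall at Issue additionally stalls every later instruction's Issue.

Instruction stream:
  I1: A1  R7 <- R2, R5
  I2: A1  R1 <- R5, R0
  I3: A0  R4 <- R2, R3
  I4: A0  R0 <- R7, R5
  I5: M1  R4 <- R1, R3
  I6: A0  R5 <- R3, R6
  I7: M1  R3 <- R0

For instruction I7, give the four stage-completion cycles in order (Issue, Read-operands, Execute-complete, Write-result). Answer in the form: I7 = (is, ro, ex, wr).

I7 = (20, 21, 26, 27)

I1: IS=1 RO=2 EX=4 WR=5
I2: IS=6 RO=7 EX=9 WR=10  [struct: A1 busy until I1 writes@5]
I3: IS=7 RO=8 EX=9 WR=10
I4: IS=11 RO=12 EX=13 WR=14  [struct: A0 busy until I3 writes@10]
I5: IS=12 RO=13 EX=18 WR=19
I6: IS=15 RO=16 EX=17 WR=18  [struct: A0 busy until I4 writes@14]
I7: IS=20 RO=21 EX=26 WR=27  [struct: M1 busy until I5 writes@19]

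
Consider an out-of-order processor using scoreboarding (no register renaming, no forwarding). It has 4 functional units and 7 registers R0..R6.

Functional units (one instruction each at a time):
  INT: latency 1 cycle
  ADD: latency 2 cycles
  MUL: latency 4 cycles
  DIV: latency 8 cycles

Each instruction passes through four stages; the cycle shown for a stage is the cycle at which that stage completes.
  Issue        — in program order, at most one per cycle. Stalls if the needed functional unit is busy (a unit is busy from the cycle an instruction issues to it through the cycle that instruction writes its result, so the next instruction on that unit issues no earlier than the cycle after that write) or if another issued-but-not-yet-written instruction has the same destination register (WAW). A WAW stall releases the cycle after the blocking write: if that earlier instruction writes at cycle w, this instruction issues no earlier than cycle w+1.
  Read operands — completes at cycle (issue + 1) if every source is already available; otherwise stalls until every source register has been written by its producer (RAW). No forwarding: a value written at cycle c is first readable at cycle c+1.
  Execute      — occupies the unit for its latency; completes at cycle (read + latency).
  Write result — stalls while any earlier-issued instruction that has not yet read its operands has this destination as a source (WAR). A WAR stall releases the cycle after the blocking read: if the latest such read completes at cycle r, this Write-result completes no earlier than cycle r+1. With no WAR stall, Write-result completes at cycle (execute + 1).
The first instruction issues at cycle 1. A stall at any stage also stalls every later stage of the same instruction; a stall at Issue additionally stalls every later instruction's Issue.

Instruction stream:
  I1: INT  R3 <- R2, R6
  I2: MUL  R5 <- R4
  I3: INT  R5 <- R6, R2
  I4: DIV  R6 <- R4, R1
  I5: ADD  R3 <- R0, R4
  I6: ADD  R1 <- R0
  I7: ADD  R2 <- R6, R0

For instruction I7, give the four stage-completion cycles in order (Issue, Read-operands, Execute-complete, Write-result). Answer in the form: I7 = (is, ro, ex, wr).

I7 = (21, 22, 24, 25)

cycle 1: issue I1 (INT)
cycle 2: I1 read-ops; issue I2 (MUL)
cycle 3: I1 finished on INT; I2 read-ops
cycle 4: I1→R3
cycle 7: I2 finished on MUL
cycle 8: I2→R5
cycle 9: issue I3 (INT)
cycle 10: I3 read-ops; issue I4 (DIV)
cycle 11: I3 finished on INT; I4 read-ops; issue I5 (ADD)
cycle 12: I3→R5; I5 read-ops
cycle 14: I5 finished on ADD
cycle 15: I5→R3
cycle 16: issue I6 (ADD)
cycle 17: I6 read-ops
cycle 19: I4 finished on DIV; I6 finished on ADD
cycle 20: I4→R6; I6→R1
cycle 21: issue I7 (ADD)
cycle 22: I7 read-ops
cycle 24: I7 finished on ADD
cycle 25: I7→R2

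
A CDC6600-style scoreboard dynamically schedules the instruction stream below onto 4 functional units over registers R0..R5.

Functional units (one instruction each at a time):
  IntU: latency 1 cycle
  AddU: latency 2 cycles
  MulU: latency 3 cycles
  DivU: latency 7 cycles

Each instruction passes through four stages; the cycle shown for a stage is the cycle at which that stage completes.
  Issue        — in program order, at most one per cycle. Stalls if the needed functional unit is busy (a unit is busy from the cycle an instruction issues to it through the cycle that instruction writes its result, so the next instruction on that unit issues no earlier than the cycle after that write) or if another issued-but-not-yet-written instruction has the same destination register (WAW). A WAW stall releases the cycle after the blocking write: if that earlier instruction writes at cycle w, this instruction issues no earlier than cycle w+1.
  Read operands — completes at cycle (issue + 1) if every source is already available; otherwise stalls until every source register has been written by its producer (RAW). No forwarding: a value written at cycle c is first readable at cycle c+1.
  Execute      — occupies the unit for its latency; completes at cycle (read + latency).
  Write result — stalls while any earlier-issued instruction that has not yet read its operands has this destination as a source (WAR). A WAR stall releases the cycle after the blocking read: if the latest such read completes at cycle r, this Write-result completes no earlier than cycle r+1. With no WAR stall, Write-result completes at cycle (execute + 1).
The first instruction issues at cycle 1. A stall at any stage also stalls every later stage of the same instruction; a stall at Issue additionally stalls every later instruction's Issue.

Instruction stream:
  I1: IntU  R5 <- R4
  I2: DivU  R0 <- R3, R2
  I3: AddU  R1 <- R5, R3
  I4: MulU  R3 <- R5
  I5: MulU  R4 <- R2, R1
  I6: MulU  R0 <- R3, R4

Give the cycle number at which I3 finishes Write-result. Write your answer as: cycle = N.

cycle = 8

c1: issue I1 (IntU)
c2: I1 read-ops, issue I2 (DivU)
c3: I1 finished on IntU, I2 read-ops, issue I3 (AddU)
c4: I1→R5, issue I4 (MulU)
c5: I3 read-ops, I4 read-ops
c7: I3 finished on AddU
c8: I3→R1, I4 finished on MulU
c9: I4→R3
c10: I2 finished on DivU, issue I5 (MulU)
c11: I2→R0, I5 read-ops
c14: I5 finished on MulU
c15: I5→R4
c16: issue I6 (MulU)
c17: I6 read-ops
c20: I6 finished on MulU
c21: I6→R0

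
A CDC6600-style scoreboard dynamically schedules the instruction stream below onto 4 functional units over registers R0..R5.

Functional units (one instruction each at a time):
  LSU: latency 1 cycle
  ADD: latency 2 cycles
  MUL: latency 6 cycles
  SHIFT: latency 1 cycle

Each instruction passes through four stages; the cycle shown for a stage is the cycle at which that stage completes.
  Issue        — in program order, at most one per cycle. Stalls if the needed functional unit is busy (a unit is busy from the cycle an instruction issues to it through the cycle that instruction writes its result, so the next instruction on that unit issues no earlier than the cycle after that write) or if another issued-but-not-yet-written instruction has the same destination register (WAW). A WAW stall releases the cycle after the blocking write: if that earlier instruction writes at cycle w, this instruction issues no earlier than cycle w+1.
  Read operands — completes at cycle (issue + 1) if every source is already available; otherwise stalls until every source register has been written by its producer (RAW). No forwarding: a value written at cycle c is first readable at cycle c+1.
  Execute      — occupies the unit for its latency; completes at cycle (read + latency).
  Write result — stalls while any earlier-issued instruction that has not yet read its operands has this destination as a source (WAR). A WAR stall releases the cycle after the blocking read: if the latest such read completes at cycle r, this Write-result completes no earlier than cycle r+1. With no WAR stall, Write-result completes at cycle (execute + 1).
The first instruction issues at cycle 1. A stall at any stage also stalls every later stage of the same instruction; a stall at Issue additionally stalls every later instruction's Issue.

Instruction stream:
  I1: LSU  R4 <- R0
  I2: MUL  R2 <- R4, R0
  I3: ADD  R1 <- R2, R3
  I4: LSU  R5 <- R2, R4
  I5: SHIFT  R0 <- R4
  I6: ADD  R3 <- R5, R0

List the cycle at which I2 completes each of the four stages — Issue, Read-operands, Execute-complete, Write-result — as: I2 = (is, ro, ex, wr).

I2 = (2, 5, 11, 12)

1) issue 1, read 2, done 3, write 4
2) issue 2, read 5, done 11, write 12  <RAW R4: wait I1 write@4>
3) issue 3, read 13, done 15, write 16  <RAW R2: wait I2 write@12>
4) issue 5, read 13, done 14, write 15  <struct: LSU busy until I1 writes@4 / RAW R2: wait I2 write@12>
5) issue 6, read 7, done 8, write 9
6) issue 17, read 18, done 20, write 21  <struct: ADD busy until I3 writes@16>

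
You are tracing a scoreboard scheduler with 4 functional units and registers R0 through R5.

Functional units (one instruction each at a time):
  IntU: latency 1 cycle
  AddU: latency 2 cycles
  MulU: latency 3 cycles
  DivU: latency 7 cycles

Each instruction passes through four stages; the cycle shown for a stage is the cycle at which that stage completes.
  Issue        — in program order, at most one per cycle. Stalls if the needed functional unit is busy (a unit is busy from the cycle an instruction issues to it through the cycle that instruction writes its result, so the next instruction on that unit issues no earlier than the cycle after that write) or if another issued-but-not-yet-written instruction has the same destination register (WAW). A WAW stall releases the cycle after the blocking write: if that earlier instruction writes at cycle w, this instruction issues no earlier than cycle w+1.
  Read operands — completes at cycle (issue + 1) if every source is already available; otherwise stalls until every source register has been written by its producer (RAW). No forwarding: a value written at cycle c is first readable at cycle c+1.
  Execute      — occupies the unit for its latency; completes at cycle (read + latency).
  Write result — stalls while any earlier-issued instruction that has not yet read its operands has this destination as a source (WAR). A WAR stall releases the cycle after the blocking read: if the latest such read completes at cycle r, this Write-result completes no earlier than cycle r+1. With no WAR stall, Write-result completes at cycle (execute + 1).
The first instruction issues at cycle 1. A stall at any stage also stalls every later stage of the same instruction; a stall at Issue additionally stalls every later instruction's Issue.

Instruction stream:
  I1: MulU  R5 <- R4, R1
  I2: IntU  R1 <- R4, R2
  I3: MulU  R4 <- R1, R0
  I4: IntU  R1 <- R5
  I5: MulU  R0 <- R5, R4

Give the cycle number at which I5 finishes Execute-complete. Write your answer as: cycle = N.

cycle = 17

I1: IS=1 RO=2 EX=5 WR=6
I2: IS=2 RO=3 EX=4 WR=5
I3: IS=7 RO=8 EX=11 WR=12  [struct: MulU busy until I1 writes@6]
I4: IS=8 RO=9 EX=10 WR=11
I5: IS=13 RO=14 EX=17 WR=18  [struct: MulU busy until I3 writes@12]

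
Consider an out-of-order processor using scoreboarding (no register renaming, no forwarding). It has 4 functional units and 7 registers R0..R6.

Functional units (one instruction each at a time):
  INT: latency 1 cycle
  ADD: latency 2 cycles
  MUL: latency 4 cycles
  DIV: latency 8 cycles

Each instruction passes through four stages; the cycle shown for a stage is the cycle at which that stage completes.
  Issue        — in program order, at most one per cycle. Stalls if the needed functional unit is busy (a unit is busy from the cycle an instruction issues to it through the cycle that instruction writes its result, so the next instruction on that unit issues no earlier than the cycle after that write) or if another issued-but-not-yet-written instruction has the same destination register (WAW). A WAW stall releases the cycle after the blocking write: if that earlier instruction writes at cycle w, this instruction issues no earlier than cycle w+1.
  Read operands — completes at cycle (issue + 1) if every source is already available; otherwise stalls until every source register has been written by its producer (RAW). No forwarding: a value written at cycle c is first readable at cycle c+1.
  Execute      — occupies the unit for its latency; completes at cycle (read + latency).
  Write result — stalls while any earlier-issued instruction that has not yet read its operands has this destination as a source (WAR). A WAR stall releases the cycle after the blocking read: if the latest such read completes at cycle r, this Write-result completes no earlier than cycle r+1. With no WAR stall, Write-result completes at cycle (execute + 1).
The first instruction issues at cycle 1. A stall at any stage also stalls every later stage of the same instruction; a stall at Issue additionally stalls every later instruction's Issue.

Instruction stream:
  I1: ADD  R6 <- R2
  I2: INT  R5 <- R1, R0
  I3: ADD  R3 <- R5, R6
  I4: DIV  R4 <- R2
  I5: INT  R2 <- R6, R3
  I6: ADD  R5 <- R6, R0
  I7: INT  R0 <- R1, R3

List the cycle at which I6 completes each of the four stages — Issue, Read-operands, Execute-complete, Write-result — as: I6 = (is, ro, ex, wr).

I6 = (11, 12, 14, 15)

cycle 1: I1→ADD
cycle 2: I1 RO · I2→INT
cycle 3: I2 RO
cycle 4: I1 EX · I2 EX
cycle 5: I1 WR R6 · I2 WR R5
cycle 6: I3→ADD
cycle 7: I3 RO · I4→DIV
cycle 8: I4 RO · I5→INT
cycle 9: I3 EX
cycle 10: I3 WR R3
cycle 11: I5 RO · I6→ADD
cycle 12: I5 EX · I6 RO
cycle 13: I5 WR R2
cycle 14: I6 EX · I7→INT
cycle 15: I6 WR R5 · I7 RO
cycle 16: I4 EX · I7 EX
cycle 17: I4 WR R4 · I7 WR R0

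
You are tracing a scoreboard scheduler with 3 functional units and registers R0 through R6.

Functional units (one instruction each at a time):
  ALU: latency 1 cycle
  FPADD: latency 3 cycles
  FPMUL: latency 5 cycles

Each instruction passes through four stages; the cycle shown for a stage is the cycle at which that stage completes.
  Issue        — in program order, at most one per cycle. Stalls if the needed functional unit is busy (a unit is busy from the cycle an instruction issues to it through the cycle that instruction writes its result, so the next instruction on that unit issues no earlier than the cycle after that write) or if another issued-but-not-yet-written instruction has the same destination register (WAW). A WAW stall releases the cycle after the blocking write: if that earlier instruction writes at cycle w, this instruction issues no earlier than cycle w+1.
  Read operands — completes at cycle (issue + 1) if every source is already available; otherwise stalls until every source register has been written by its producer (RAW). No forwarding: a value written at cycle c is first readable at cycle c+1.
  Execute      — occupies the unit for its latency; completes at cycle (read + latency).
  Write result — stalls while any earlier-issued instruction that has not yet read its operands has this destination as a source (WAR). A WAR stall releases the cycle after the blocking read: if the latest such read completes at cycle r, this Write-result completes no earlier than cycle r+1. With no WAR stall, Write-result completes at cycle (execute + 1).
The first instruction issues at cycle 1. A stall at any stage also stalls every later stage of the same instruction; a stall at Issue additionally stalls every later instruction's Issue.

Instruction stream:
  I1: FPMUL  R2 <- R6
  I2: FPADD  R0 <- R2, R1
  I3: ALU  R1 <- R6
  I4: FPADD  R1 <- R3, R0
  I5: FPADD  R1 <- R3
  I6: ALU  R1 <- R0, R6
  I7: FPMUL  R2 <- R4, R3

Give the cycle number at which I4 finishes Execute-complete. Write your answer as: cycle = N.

cycle = 18

t=1  I1 dispatched to FPMUL
t=2  I1 operands ready; I2 dispatched to FPADD
t=3  I3 dispatched to ALU
t=4  I3 operands ready
t=5  I3 complete
t=7  I1 complete
t=8  R2←I1
t=9  I2 operands ready
t=10  R1←I3
t=12  I2 complete
t=13  R0←I2
t=14  I4 dispatched to FPADD
t=15  I4 operands ready
t=18  I4 complete
t=19  R1←I4
t=20  I5 dispatched to FPADD
t=21  I5 operands ready
t=24  I5 complete
t=25  R1←I5
t=26  I6 dispatched to ALU
t=27  I6 operands ready; I7 dispatched to FPMUL
t=28  I6 complete; I7 operands ready
t=29  R1←I6
t=33  I7 complete
t=34  R2←I7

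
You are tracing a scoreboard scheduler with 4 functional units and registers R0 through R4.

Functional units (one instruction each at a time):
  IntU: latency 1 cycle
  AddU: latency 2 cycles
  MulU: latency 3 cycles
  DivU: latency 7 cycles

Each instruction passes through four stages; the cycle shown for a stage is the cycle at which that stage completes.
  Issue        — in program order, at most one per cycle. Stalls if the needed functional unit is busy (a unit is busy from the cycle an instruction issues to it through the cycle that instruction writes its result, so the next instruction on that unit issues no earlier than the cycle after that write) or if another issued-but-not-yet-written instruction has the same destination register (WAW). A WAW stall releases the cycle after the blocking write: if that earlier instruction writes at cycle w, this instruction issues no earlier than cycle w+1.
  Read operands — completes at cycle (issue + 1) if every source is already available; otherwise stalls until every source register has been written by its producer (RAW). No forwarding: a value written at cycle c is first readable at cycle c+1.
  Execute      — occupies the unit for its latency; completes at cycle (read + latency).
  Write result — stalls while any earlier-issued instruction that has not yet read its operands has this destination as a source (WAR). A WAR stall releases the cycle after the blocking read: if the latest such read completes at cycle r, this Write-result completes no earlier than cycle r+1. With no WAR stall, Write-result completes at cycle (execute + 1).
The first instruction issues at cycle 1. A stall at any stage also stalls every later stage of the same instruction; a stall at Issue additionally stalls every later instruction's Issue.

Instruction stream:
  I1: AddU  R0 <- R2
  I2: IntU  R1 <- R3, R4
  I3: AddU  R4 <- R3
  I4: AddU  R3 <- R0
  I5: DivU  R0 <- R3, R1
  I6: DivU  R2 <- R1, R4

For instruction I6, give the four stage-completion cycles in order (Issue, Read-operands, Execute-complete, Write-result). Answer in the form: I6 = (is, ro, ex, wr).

I6 = (25, 26, 33, 34)

  I1 | 1 | 2 | 4 | 5
  I2 | 2 | 3 | 4 | 5
  I3 | 6 | 7 | 9 | 10   struct: AddU busy until I1 writes@5
  I4 | 11 | 12 | 14 | 15   struct: AddU busy until I3 writes@10
  I5 | 12 | 16 | 23 | 24   RAW R3: wait I4 write@15
  I6 | 25 | 26 | 33 | 34   struct: DivU busy until I5 writes@24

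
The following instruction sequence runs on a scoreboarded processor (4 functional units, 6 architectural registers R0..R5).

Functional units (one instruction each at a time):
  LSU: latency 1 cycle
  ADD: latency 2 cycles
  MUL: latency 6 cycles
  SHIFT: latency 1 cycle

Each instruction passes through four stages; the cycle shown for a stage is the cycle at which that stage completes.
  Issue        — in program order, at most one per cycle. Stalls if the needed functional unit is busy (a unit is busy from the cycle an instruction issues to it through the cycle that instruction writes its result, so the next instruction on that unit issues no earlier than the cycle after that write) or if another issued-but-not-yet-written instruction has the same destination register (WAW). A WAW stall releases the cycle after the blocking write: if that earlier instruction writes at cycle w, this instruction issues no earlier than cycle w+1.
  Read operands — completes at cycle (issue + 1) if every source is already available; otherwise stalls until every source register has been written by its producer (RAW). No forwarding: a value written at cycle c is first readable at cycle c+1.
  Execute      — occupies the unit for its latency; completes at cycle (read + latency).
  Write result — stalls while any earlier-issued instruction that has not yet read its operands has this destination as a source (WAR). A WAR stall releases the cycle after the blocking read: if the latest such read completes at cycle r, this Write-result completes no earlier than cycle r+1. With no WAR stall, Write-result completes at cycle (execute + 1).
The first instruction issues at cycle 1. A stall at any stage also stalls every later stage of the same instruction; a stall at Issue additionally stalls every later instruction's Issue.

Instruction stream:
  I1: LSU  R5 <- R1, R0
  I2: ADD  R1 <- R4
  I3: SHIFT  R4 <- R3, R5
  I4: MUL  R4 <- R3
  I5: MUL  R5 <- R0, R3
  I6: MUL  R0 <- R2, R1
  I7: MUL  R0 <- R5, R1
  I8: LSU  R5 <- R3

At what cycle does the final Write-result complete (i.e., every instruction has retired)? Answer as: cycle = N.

cycle = 43

I1: IS=1 RO=2 EX=3 WR=4
I2: IS=2 RO=3 EX=5 WR=6
I3: IS=3 RO=5 EX=6 WR=7  [RAW R5: wait I1 write@4]
I4: IS=8 RO=9 EX=15 WR=16  [WAW R4: wait I3 write@7]
I5: IS=17 RO=18 EX=24 WR=25  [struct: MUL busy until I4 writes@16]
I6: IS=26 RO=27 EX=33 WR=34  [struct: MUL busy until I5 writes@25]
I7: IS=35 RO=36 EX=42 WR=43  [struct: MUL busy until I6 writes@34]
I8: IS=36 RO=37 EX=38 WR=39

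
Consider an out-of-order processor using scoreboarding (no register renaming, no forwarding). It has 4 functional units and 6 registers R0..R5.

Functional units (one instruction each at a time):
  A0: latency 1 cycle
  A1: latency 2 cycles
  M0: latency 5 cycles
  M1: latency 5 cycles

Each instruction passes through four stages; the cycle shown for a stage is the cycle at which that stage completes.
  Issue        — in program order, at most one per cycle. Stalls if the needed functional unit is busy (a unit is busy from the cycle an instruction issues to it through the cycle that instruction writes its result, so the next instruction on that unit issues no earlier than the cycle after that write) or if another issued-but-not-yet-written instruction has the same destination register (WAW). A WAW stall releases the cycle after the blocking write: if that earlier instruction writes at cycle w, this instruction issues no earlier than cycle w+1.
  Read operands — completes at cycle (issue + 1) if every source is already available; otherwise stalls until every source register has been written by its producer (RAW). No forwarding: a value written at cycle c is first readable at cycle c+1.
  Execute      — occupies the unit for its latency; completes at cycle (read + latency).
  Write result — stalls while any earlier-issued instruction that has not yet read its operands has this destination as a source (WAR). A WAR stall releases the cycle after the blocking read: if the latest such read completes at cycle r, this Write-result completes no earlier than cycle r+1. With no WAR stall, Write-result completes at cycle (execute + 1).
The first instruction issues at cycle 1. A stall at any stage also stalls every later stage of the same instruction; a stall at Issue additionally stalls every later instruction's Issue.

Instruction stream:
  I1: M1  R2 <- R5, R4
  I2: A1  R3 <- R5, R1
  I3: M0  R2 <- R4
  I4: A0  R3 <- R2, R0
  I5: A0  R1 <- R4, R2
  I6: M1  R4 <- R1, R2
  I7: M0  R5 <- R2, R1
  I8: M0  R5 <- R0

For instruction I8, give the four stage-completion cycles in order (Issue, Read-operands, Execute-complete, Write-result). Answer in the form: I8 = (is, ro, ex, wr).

[1] I1→M1
[2] I1 RO, I2→A1
[3] I2 RO
[5] I2 EX
[6] I2 WR R3
[7] I1 EX
[8] I1 WR R2
[9] I3→M0
[10] I3 RO, I4→A0
[15] I3 EX
[16] I3 WR R2
[17] I4 RO
[18] I4 EX
[19] I4 WR R3
[20] I5→A0
[21] I5 RO, I6→M1
[22] I5 EX, I7→M0
[23] I5 WR R1
[24] I6 RO, I7 RO
[29] I6 EX, I7 EX
[30] I6 WR R4, I7 WR R5
[31] I8→M0
[32] I8 RO
[37] I8 EX
[38] I8 WR R5

I8 = (31, 32, 37, 38)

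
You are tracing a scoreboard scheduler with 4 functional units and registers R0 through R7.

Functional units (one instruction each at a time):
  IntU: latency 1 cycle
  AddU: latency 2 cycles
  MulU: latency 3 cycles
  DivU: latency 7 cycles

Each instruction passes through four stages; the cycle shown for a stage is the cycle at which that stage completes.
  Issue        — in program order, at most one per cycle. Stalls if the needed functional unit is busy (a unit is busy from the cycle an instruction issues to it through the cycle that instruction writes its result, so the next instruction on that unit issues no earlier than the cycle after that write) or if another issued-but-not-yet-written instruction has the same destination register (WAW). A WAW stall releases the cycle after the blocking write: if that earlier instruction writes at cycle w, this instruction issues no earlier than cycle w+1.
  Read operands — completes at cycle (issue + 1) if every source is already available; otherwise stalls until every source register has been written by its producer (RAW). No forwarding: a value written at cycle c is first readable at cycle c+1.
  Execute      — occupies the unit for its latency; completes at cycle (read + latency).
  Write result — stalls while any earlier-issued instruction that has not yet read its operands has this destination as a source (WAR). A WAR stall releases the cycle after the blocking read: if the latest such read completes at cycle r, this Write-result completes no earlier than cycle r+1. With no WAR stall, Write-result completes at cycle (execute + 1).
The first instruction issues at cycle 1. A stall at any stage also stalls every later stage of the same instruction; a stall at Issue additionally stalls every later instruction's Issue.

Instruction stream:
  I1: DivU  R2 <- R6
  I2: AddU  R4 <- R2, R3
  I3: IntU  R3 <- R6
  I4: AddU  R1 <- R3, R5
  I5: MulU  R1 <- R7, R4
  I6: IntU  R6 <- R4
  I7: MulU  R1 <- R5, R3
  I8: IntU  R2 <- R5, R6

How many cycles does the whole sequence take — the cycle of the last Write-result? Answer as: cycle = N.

cycle = 31

t=1  I1 dispatched to DivU
t=2  I1 operands ready | I2 dispatched to AddU
t=3  I3 dispatched to IntU
t=4  I3 operands ready
t=5  I3 complete
t=9  I1 complete
t=10  R2←I1
t=11  I2 operands ready
t=12  R3←I3
t=13  I2 complete
t=14  R4←I2
t=15  I4 dispatched to AddU
t=16  I4 operands ready
t=18  I4 complete
t=19  R1←I4
t=20  I5 dispatched to MulU
t=21  I5 operands ready | I6 dispatched to IntU
t=22  I6 operands ready
t=23  I6 complete
t=24  I5 complete | R6←I6
t=25  R1←I5
t=26  I7 dispatched to MulU
t=27  I7 operands ready | I8 dispatched to IntU
t=28  I8 operands ready
t=29  I8 complete
t=30  I7 complete | R2←I8
t=31  R1←I7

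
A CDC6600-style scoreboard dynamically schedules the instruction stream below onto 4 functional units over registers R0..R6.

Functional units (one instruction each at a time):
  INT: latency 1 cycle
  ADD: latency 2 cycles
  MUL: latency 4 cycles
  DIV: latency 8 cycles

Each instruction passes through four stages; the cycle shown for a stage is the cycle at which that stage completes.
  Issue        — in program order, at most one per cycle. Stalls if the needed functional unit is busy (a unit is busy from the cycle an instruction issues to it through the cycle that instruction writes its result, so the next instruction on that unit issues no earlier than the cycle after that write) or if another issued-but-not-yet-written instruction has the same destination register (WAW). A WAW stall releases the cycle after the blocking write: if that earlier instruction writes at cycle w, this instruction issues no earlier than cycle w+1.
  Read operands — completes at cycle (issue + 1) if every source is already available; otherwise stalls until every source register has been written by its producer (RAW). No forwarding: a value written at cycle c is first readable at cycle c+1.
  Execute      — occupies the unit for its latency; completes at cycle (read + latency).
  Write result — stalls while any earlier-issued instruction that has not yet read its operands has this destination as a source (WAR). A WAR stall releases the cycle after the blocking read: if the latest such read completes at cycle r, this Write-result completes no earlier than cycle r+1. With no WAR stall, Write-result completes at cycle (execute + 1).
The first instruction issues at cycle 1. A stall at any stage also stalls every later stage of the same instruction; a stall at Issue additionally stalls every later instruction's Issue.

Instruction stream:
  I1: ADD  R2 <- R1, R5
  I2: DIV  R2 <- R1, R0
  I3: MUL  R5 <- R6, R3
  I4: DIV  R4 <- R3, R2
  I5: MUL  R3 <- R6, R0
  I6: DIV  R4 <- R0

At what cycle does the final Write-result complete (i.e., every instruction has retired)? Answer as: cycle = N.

cycle = 38

I1 -> (1, 2, 4, 5)
I2 -> (6, 7, 15, 16)  // WAW R2: wait I1 write@5
I3 -> (7, 8, 12, 13)
I4 -> (17, 18, 26, 27)  // struct: DIV busy until I2 writes@16
I5 -> (18, 19, 23, 24)
I6 -> (28, 29, 37, 38)  // struct: DIV busy until I4 writes@27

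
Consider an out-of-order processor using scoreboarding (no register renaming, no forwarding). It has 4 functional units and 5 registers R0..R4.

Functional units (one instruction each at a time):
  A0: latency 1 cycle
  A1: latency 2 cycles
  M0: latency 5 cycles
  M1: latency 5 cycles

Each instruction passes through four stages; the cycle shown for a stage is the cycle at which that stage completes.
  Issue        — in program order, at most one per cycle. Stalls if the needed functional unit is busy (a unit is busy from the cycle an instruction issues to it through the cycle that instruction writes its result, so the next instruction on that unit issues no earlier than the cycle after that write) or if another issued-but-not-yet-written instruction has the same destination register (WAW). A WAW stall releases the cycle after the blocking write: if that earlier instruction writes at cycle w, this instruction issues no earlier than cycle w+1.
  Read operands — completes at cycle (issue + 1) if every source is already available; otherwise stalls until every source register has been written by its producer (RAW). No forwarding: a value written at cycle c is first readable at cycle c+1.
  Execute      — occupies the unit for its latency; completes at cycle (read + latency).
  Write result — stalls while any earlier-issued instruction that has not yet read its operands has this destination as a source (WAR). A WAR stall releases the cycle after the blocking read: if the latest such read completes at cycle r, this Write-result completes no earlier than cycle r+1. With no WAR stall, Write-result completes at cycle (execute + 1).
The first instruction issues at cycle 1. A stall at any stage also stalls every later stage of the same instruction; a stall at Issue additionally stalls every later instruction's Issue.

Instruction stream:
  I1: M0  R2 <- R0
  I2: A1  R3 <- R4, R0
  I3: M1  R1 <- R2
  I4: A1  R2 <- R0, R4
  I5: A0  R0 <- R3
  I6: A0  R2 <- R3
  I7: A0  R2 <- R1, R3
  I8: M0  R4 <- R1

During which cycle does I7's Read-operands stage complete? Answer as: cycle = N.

t=1  issue I1 (M0)
t=2  I1 read-ops · issue I2 (A1)
t=3  I2 read-ops · issue I3 (M1)
t=5  I2 finished on A1
t=6  I2→R3
t=7  I1 finished on M0
t=8  I1→R2
t=9  I3 read-ops · issue I4 (A1)
t=10  I4 read-ops · issue I5 (A0)
t=11  I5 read-ops
t=12  I4 finished on A1 · I5 finished on A0
t=13  I4→R2 · I5→R0
t=14  I3 finished on M1 · issue I6 (A0)
t=15  I3→R1 · I6 read-ops
t=16  I6 finished on A0
t=17  I6→R2
t=18  issue I7 (A0)
t=19  I7 read-ops · issue I8 (M0)
t=20  I7 finished on A0 · I8 read-ops
t=21  I7→R2
t=25  I8 finished on M0
t=26  I8→R4

cycle = 19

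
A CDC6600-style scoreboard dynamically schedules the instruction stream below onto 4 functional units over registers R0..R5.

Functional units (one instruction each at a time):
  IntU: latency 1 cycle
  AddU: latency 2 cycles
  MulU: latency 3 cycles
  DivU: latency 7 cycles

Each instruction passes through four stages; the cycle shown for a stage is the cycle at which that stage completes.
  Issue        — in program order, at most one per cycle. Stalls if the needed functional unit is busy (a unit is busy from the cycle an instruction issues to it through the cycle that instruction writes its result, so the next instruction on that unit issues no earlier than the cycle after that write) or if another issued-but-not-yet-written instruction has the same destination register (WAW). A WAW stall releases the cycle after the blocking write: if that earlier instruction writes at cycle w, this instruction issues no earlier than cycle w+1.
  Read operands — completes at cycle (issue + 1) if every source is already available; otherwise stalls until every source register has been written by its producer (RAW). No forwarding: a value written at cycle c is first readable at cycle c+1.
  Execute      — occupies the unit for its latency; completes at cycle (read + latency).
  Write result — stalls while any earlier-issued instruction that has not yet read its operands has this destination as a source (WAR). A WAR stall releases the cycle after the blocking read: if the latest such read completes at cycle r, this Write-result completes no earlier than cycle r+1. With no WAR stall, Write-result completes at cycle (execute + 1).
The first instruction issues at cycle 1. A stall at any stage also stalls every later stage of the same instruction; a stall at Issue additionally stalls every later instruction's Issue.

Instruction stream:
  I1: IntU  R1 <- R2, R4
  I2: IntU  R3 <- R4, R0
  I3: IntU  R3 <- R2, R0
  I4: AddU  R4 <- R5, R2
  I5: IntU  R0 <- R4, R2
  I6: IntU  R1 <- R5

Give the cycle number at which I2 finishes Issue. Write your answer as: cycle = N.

I1 -> (1, 2, 3, 4)
I2 -> (5, 6, 7, 8)  // struct: IntU busy until I1 writes@4
I3 -> (9, 10, 11, 12)  // struct: IntU busy until I2 writes@8
I4 -> (10, 11, 13, 14)
I5 -> (13, 15, 16, 17)  // struct: IntU busy until I3 writes@12, RAW R4: wait I4 write@14
I6 -> (18, 19, 20, 21)  // struct: IntU busy until I5 writes@17

cycle = 5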